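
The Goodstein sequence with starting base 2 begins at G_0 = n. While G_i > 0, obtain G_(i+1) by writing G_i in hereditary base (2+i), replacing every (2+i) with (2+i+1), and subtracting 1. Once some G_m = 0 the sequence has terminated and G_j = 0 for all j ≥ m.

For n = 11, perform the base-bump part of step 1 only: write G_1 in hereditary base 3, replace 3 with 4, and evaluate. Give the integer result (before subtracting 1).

1028

base 2: 11 = 2^(2 + 1) + 2 + 1; at 3: 3^(3 + 1) + 3 + 1 = 85; next = 84
base 3: 84 = 3^(3 + 1) + 3; at 4: 4^(4 + 1) + 4 = 1028; next = 1027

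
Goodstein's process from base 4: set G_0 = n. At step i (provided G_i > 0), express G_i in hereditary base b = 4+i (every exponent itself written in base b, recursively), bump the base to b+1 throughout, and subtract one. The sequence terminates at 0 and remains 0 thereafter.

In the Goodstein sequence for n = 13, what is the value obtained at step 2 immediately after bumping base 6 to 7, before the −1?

[0] 13 ≡ 3·4 + 1 (base 4). Lift 5: 16. −1: 15.
[1] 15 ≡ 3·5 (base 5). Lift 6: 18. −1: 17.
[2] 17 ≡ 2·6 + 5 (base 6). Lift 7: 19. −1: 18.

19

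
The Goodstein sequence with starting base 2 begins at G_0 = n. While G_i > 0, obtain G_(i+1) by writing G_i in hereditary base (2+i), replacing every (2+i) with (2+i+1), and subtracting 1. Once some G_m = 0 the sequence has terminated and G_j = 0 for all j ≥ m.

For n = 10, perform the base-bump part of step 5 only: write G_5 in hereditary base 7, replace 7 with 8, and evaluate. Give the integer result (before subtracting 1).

84073324

(0) 10|_2 = 2^(2 + 1) + 2 ↦ 3^(3 + 1) + 3|_3 = 84 ⇒ 83
(1) 83|_3 = 3^(3 + 1) + 2 ↦ 4^(4 + 1) + 2|_4 = 1026 ⇒ 1025
(2) 1025|_4 = 4^(4 + 1) + 1 ↦ 5^(5 + 1) + 1|_5 = 15626 ⇒ 15625
(3) 15625|_5 = 5^(5 + 1) ↦ 6^(6 + 1)|_6 = 279936 ⇒ 279935
(4) 279935|_6 = 5·6^6 + 5·6^5 + 5·6^4 + 5·6^3 + 5·6^2 + 5·6 + 5 ↦ 5·7^7 + 5·7^5 + 5·7^4 + 5·7^3 + 5·7^2 + 5·7 + 5|_7 = 4215755 ⇒ 4215754
(5) 4215754|_7 = 5·7^7 + 5·7^5 + 5·7^4 + 5·7^3 + 5·7^2 + 5·7 + 4 ↦ 5·8^8 + 5·8^5 + 5·8^4 + 5·8^3 + 5·8^2 + 5·8 + 4|_8 = 84073324 ⇒ 84073323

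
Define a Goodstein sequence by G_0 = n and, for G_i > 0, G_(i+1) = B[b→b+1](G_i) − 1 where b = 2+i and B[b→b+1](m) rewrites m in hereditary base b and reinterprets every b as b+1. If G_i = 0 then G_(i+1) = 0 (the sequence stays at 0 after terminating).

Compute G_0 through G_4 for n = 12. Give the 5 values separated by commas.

i=0: 12 = 2^(2 + 1) + 2^2 (b=2); 2→3: 3^(3 + 1) + 3^3 = 108; 108−1 = 107
i=1: 107 = 3^(3 + 1) + 2·3^2 + 2·3 + 2 (b=3); 3→4: 4^(4 + 1) + 2·4^2 + 2·4 + 2 = 1066; 1066−1 = 1065
i=2: 1065 = 4^(4 + 1) + 2·4^2 + 2·4 + 1 (b=4); 4→5: 5^(5 + 1) + 2·5^2 + 2·5 + 1 = 15686; 15686−1 = 15685
i=3: 15685 = 5^(5 + 1) + 2·5^2 + 2·5 (b=5); 5→6: 6^(6 + 1) + 2·6^2 + 2·6 = 280020; 280020−1 = 280019

12, 107, 1065, 15685, 280019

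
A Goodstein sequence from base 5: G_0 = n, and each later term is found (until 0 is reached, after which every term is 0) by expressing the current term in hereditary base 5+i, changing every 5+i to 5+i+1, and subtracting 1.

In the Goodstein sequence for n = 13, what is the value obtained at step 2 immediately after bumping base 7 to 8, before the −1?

step 0: 13 = 2·5 + 3; sub 6 for 5: 2·6 + 3; = 15; G_1 = 15−1 = 14
step 1: 14 = 2·6 + 2; sub 7 for 6: 2·7 + 2; = 16; G_2 = 16−1 = 15

17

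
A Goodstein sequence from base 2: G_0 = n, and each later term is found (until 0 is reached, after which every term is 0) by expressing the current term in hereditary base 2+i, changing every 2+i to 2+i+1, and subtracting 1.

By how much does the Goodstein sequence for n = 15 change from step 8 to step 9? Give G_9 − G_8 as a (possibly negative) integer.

3038500650159

step 0: 15 = 2^(2 + 1) + 2^2 + 2 + 1; sub 3 for 2: 3^(3 + 1) + 3^3 + 3 + 1; = 112; G_1 = 112−1 = 111
step 1: 111 = 3^(3 + 1) + 3^3 + 3; sub 4 for 3: 4^(4 + 1) + 4^4 + 4; = 1284; G_2 = 1284−1 = 1283
step 2: 1283 = 4^(4 + 1) + 4^4 + 3; sub 5 for 4: 5^(5 + 1) + 5^5 + 3; = 18753; G_3 = 18753−1 = 18752
step 3: 18752 = 5^(5 + 1) + 5^5 + 2; sub 6 for 5: 6^(6 + 1) + 6^6 + 2; = 326594; G_4 = 326594−1 = 326593
step 4: 326593 = 6^(6 + 1) + 6^6 + 1; sub 7 for 6: 7^(7 + 1) + 7^7 + 1; = 6588345; G_5 = 6588345−1 = 6588344
step 5: 6588344 = 7^(7 + 1) + 7^7; sub 8 for 7: 8^(8 + 1) + 8^8; = 150994944; G_6 = 150994944−1 = 150994943
step 6: 150994943 = 8^(8 + 1) + 7·8^7 + 7·8^6 + 7·8^5 + 7·8^4 + 7·8^3 + 7·8^2 + 7·8 + 7; sub 9 for 8: 9^(9 + 1) + 7·9^7 + 7·9^6 + 7·9^5 + 7·9^4 + 7·9^3 + 7·9^2 + 7·9 + 7; = 3524450281; G_7 = 3524450281−1 = 3524450280
step 7: 3524450280 = 9^(9 + 1) + 7·9^7 + 7·9^6 + 7·9^5 + 7·9^4 + 7·9^3 + 7·9^2 + 7·9 + 6; sub 10 for 9: 10^(10 + 1) + 7·10^7 + 7·10^6 + 7·10^5 + 7·10^4 + 7·10^3 + 7·10^2 + 7·10 + 6; = 100077777776; G_8 = 100077777776−1 = 100077777775
step 8: 100077777775 = 10^(10 + 1) + 7·10^7 + 7·10^6 + 7·10^5 + 7·10^4 + 7·10^3 + 7·10^2 + 7·10 + 5; sub 11 for 10: 11^(11 + 1) + 7·11^7 + 7·11^6 + 7·11^5 + 7·11^4 + 7·11^3 + 7·11^2 + 7·11 + 5; = 3138578427935; G_9 = 3138578427935−1 = 3138578427934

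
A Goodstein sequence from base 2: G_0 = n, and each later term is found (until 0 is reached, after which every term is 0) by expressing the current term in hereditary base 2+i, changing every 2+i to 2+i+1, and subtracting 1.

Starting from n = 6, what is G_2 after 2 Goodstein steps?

base 2: 6 = 2^2 + 2; at 3: 3^3 + 3 = 30; next = 29
base 3: 29 = 3^3 + 2; at 4: 4^4 + 2 = 258; next = 257
base 4: 257 = 4^4 + 1; at 5: 5^5 + 1 = 3126; next = 3125

257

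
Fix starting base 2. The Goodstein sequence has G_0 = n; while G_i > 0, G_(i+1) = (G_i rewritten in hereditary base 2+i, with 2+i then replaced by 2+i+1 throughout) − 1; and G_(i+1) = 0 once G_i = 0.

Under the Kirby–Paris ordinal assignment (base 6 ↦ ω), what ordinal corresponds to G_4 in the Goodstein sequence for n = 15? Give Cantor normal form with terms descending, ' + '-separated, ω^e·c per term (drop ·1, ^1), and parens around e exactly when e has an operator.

15 —HB2→ 2^(2 + 1) + 2^2 + 2 + 1 —bump→ 3^(3 + 1) + 3^3 + 3 + 1 = 112 —(−1)→ 111
111 —HB3→ 3^(3 + 1) + 3^3 + 3 —bump→ 4^(4 + 1) + 4^4 + 4 = 1284 —(−1)→ 1283
1283 —HB4→ 4^(4 + 1) + 4^4 + 3 —bump→ 5^(5 + 1) + 5^5 + 3 = 18753 —(−1)→ 18752
18752 —HB5→ 5^(5 + 1) + 5^5 + 2 —bump→ 6^(6 + 1) + 6^6 + 2 = 326594 —(−1)→ 326593
326593 —HB6→ 6^(6 + 1) + 6^6 + 1 —bump→ 7^(7 + 1) + 7^7 + 1 = 6588345 —(−1)→ 6588344

ω^(ω + 1) + ω^ω + 1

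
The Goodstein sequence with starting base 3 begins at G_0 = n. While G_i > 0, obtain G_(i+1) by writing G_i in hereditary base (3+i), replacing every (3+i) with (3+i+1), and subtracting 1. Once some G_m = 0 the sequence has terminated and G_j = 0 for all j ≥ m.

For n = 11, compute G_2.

G_0 = 11. HB_3(11) = 3^2 + 2. Bump = 18. G_1 = 17.
G_1 = 17. HB_4(17) = 4^2 + 1. Bump = 26. G_2 = 25.
G_2 = 25. HB_5(25) = 5^2. Bump = 36. G_3 = 35.

25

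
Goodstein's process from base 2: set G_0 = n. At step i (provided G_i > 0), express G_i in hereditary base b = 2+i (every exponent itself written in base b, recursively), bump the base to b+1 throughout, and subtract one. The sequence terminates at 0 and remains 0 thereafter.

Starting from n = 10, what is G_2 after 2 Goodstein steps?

1025

10 —HB2→ 2^(2 + 1) + 2 —bump→ 3^(3 + 1) + 3 = 84 —(−1)→ 83
83 —HB3→ 3^(3 + 1) + 2 —bump→ 4^(4 + 1) + 2 = 1026 —(−1)→ 1025
1025 —HB4→ 4^(4 + 1) + 1 —bump→ 5^(5 + 1) + 1 = 15626 —(−1)→ 15625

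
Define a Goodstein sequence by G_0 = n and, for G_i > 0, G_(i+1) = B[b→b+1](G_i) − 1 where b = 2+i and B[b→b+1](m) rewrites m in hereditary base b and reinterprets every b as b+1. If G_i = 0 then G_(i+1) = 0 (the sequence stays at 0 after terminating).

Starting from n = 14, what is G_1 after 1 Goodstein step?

base 2: 14 = 2^(2 + 1) + 2^2 + 2; at 3: 3^(3 + 1) + 3^3 + 3 = 111; next = 110
base 3: 110 = 3^(3 + 1) + 3^3 + 2; at 4: 4^(4 + 1) + 4^4 + 2 = 1282; next = 1281

110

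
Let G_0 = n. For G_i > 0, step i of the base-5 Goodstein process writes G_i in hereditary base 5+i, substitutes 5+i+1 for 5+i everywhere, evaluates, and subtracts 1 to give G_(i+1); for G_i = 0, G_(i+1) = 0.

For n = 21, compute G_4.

G_0 = 21. HB_5(21) = 4·5 + 1. Bump = 25. G_1 = 24.
G_1 = 24. HB_6(24) = 4·6. Bump = 28. G_2 = 27.
G_2 = 27. HB_7(27) = 3·7 + 6. Bump = 30. G_3 = 29.
G_3 = 29. HB_8(29) = 3·8 + 5. Bump = 32. G_4 = 31.

31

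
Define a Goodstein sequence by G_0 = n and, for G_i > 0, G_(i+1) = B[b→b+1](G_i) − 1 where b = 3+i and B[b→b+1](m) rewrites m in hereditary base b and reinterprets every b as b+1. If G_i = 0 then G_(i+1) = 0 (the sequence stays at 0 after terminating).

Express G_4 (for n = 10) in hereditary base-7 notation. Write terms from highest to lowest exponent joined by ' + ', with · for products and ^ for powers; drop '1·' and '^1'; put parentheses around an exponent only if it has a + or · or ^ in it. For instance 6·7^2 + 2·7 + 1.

10 —HB3→ 3^2 + 1 —bump→ 4^2 + 1 = 17 —(−1)→ 16
16 —HB4→ 4^2 —bump→ 5^2 = 25 —(−1)→ 24
24 —HB5→ 4·5 + 4 —bump→ 4·6 + 4 = 28 —(−1)→ 27
27 —HB6→ 4·6 + 3 —bump→ 4·7 + 3 = 31 —(−1)→ 30
30 —HB7→ 4·7 + 2 —bump→ 4·8 + 2 = 34 —(−1)→ 33

4·7 + 2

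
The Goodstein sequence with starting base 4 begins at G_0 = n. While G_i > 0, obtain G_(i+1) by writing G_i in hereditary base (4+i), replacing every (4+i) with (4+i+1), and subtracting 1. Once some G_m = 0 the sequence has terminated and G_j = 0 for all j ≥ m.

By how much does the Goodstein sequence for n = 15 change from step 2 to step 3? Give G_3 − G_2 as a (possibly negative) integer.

15 —HB4→ 3·4 + 3 —bump→ 3·5 + 3 = 18 —(−1)→ 17
17 —HB5→ 3·5 + 2 —bump→ 3·6 + 2 = 20 —(−1)→ 19
19 —HB6→ 3·6 + 1 —bump→ 3·7 + 1 = 22 —(−1)→ 21

2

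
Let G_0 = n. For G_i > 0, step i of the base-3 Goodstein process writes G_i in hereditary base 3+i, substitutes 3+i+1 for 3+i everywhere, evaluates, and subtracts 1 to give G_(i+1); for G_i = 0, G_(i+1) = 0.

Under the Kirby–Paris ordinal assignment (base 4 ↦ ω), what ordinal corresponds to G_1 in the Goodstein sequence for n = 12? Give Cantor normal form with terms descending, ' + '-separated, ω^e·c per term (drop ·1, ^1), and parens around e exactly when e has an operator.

G_0 = 12. HB_3(12) = 3^2 + 3. Bump = 20. G_1 = 19.
G_1 = 19. HB_4(19) = 4^2 + 3. Bump = 28. G_2 = 27.

ω^2 + 3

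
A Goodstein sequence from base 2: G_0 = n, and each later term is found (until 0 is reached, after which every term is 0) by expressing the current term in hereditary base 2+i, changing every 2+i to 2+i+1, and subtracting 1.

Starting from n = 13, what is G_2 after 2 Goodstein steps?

1279

i=0: 13 = 2^(2 + 1) + 2^2 + 1 (b=2); 2→3: 3^(3 + 1) + 3^3 + 1 = 109; 109−1 = 108
i=1: 108 = 3^(3 + 1) + 3^3 (b=3); 3→4: 4^(4 + 1) + 4^4 = 1280; 1280−1 = 1279
i=2: 1279 = 4^(4 + 1) + 3·4^3 + 3·4^2 + 3·4 + 3 (b=4); 4→5: 5^(5 + 1) + 3·5^3 + 3·5^2 + 3·5 + 3 = 16093; 16093−1 = 16092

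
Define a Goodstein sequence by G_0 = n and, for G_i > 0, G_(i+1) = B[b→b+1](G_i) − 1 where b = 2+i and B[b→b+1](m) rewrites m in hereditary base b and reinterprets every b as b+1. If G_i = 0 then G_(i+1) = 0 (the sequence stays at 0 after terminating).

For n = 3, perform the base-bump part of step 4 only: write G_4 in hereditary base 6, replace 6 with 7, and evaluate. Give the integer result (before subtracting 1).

1

[0] 3 ≡ 2 + 1 (base 2). Lift 3: 4. −1: 3.
[1] 3 ≡ 3 (base 3). Lift 4: 4. −1: 3.
[2] 3 ≡ 3 (base 4). Lift 5: 3. −1: 2.
[3] 2 ≡ 2 (base 5). Lift 6: 2. −1: 1.
[4] 1 ≡ 1 (base 6). Lift 7: 1. −1: 0.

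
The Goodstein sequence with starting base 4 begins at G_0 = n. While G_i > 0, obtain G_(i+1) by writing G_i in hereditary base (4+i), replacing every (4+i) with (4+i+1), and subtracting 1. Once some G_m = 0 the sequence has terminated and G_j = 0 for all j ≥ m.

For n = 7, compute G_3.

7

G_0=7  [base 4] 4 + 3  →[4↦5]→  5 + 3 = 8  −1 ⇒ G_1=7
G_1=7  [base 5] 5 + 2  →[5↦6]→  6 + 2 = 8  −1 ⇒ G_2=7
G_2=7  [base 6] 6 + 1  →[6↦7]→  7 + 1 = 8  −1 ⇒ G_3=7
G_3=7  [base 7] 7  →[7↦8]→  8 = 8  −1 ⇒ G_4=7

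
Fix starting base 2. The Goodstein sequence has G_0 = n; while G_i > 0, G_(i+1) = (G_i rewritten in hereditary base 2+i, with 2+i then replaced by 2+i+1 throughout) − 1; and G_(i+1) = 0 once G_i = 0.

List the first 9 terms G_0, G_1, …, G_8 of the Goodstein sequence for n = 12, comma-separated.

12, 107, 1065, 15685, 280019, 5764910, 134217867, 3486784574, 100000000211

12 —HB2→ 2^(2 + 1) + 2^2 —bump→ 3^(3 + 1) + 3^3 = 108 —(−1)→ 107
107 —HB3→ 3^(3 + 1) + 2·3^2 + 2·3 + 2 —bump→ 4^(4 + 1) + 2·4^2 + 2·4 + 2 = 1066 —(−1)→ 1065
1065 —HB4→ 4^(4 + 1) + 2·4^2 + 2·4 + 1 —bump→ 5^(5 + 1) + 2·5^2 + 2·5 + 1 = 15686 —(−1)→ 15685
15685 —HB5→ 5^(5 + 1) + 2·5^2 + 2·5 —bump→ 6^(6 + 1) + 2·6^2 + 2·6 = 280020 —(−1)→ 280019
280019 —HB6→ 6^(6 + 1) + 2·6^2 + 6 + 5 —bump→ 7^(7 + 1) + 2·7^2 + 7 + 5 = 5764911 —(−1)→ 5764910
5764910 —HB7→ 7^(7 + 1) + 2·7^2 + 7 + 4 —bump→ 8^(8 + 1) + 2·8^2 + 8 + 4 = 134217868 —(−1)→ 134217867
134217867 —HB8→ 8^(8 + 1) + 2·8^2 + 8 + 3 —bump→ 9^(9 + 1) + 2·9^2 + 9 + 3 = 3486784575 —(−1)→ 3486784574
3486784574 —HB9→ 9^(9 + 1) + 2·9^2 + 9 + 2 —bump→ 10^(10 + 1) + 2·10^2 + 10 + 2 = 100000000212 —(−1)→ 100000000211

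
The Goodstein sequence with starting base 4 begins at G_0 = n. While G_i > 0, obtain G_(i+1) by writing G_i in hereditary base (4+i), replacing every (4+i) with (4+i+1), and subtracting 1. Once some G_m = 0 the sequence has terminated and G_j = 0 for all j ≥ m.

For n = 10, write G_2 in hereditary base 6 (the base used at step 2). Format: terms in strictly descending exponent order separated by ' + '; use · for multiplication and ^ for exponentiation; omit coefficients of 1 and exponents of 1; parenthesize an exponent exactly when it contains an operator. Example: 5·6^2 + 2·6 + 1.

step 0: 10 = 2·4 + 2; sub 5 for 4: 2·5 + 2; = 12; G_1 = 12−1 = 11
step 1: 11 = 2·5 + 1; sub 6 for 5: 2·6 + 1; = 13; G_2 = 13−1 = 12
step 2: 12 = 2·6; sub 7 for 6: 2·7; = 14; G_3 = 14−1 = 13

2·6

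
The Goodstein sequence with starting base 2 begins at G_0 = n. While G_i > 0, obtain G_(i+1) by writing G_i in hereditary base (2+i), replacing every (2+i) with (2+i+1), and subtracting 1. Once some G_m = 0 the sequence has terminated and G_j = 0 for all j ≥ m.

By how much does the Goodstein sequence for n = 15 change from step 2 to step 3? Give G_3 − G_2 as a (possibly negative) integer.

i=0: 15 = 2^(2 + 1) + 2^2 + 2 + 1 (b=2); 2→3: 3^(3 + 1) + 3^3 + 3 + 1 = 112; 112−1 = 111
i=1: 111 = 3^(3 + 1) + 3^3 + 3 (b=3); 3→4: 4^(4 + 1) + 4^4 + 4 = 1284; 1284−1 = 1283
i=2: 1283 = 4^(4 + 1) + 4^4 + 3 (b=4); 4→5: 5^(5 + 1) + 5^5 + 3 = 18753; 18753−1 = 18752

17469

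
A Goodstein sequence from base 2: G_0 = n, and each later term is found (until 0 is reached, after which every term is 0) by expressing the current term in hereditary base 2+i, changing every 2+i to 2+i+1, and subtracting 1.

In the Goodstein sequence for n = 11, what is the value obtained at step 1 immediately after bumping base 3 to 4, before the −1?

1028

[0] 11 ≡ 2^(2 + 1) + 2 + 1 (base 2). Lift 3: 85. −1: 84.
[1] 84 ≡ 3^(3 + 1) + 3 (base 3). Lift 4: 1028. −1: 1027.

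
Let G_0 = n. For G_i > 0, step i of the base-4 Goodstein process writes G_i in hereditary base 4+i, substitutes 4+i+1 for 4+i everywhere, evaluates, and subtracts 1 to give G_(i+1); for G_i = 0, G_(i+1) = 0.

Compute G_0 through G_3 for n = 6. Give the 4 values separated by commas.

i=0: 6 = 4 + 2 (b=4); 4→5: 5 + 2 = 7; 7−1 = 6
i=1: 6 = 5 + 1 (b=5); 5→6: 6 + 1 = 7; 7−1 = 6
i=2: 6 = 6 (b=6); 6→7: 7 = 7; 7−1 = 6

6, 6, 6, 6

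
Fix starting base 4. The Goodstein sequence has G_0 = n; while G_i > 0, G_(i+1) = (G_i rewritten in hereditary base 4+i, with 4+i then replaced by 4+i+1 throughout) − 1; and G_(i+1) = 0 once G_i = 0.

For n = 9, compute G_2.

(0) 9|_4 = 2·4 + 1 ↦ 2·5 + 1|_5 = 11 ⇒ 10
(1) 10|_5 = 2·5 ↦ 2·6|_6 = 12 ⇒ 11
(2) 11|_6 = 6 + 5 ↦ 7 + 5|_7 = 12 ⇒ 11

11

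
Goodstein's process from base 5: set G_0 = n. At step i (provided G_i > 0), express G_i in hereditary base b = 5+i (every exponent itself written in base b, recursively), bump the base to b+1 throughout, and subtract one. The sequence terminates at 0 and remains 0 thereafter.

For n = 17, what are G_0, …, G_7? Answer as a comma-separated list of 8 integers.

17, 19, 21, 23, 24, 25, 26, 27

base 5: 17 = 3·5 + 2; at 6: 3·6 + 2 = 20; next = 19
base 6: 19 = 3·6 + 1; at 7: 3·7 + 1 = 22; next = 21
base 7: 21 = 3·7; at 8: 3·8 = 24; next = 23
base 8: 23 = 2·8 + 7; at 9: 2·9 + 7 = 25; next = 24
base 9: 24 = 2·9 + 6; at 10: 2·10 + 6 = 26; next = 25
base 10: 25 = 2·10 + 5; at 11: 2·11 + 5 = 27; next = 26
base 11: 26 = 2·11 + 4; at 12: 2·12 + 4 = 28; next = 27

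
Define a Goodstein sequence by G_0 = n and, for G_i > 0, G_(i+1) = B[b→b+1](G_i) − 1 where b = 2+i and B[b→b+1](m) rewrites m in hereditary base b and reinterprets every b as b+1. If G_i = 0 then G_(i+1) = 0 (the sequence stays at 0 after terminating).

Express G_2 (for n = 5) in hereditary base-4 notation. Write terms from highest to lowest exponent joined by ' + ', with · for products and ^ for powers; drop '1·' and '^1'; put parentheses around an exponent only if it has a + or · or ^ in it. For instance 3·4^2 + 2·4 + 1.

[0] 5 ≡ 2^2 + 1 (base 2). Lift 3: 28. −1: 27.
[1] 27 ≡ 3^3 (base 3). Lift 4: 256. −1: 255.
[2] 255 ≡ 3·4^3 + 3·4^2 + 3·4 + 3 (base 4). Lift 5: 468. −1: 467.

3·4^3 + 3·4^2 + 3·4 + 3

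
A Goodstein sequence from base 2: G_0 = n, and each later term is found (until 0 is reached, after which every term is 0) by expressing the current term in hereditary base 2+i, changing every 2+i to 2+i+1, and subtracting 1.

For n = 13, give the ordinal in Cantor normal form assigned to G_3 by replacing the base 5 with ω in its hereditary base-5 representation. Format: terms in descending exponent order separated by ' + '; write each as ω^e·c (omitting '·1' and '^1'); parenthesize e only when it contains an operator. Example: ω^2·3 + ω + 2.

i=0: 13 = 2^(2 + 1) + 2^2 + 1 (b=2); 2→3: 3^(3 + 1) + 3^3 + 1 = 109; 109−1 = 108
i=1: 108 = 3^(3 + 1) + 3^3 (b=3); 3→4: 4^(4 + 1) + 4^4 = 1280; 1280−1 = 1279
i=2: 1279 = 4^(4 + 1) + 3·4^3 + 3·4^2 + 3·4 + 3 (b=4); 4→5: 5^(5 + 1) + 3·5^3 + 3·5^2 + 3·5 + 3 = 16093; 16093−1 = 16092
i=3: 16092 = 5^(5 + 1) + 3·5^3 + 3·5^2 + 3·5 + 2 (b=5); 5→6: 6^(6 + 1) + 3·6^3 + 3·6^2 + 3·6 + 2 = 280712; 280712−1 = 280711

ω^(ω + 1) + ω^3·3 + ω^2·3 + ω·3 + 2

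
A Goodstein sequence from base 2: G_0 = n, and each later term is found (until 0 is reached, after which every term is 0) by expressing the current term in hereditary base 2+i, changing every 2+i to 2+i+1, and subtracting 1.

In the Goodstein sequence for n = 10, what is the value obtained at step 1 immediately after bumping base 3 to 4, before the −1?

1026

G_0 = 10. HB_2(10) = 2^(2 + 1) + 2. Bump = 84. G_1 = 83.
G_1 = 83. HB_3(83) = 3^(3 + 1) + 2. Bump = 1026. G_2 = 1025.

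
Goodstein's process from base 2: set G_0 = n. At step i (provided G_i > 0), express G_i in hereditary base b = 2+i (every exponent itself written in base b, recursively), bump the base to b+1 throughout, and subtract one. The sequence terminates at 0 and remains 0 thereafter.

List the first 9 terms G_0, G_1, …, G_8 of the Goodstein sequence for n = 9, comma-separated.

step 0: 9 = 2^(2 + 1) + 1; sub 3 for 2: 3^(3 + 1) + 1; = 82; G_1 = 82−1 = 81
step 1: 81 = 3^(3 + 1); sub 4 for 3: 4^(4 + 1); = 1024; G_2 = 1024−1 = 1023
step 2: 1023 = 3·4^4 + 3·4^3 + 3·4^2 + 3·4 + 3; sub 5 for 4: 3·5^5 + 3·5^3 + 3·5^2 + 3·5 + 3; = 9843; G_3 = 9843−1 = 9842
step 3: 9842 = 3·5^5 + 3·5^3 + 3·5^2 + 3·5 + 2; sub 6 for 5: 3·6^6 + 3·6^3 + 3·6^2 + 3·6 + 2; = 140744; G_4 = 140744−1 = 140743
step 4: 140743 = 3·6^6 + 3·6^3 + 3·6^2 + 3·6 + 1; sub 7 for 6: 3·7^7 + 3·7^3 + 3·7^2 + 3·7 + 1; = 2471827; G_5 = 2471827−1 = 2471826
step 5: 2471826 = 3·7^7 + 3·7^3 + 3·7^2 + 3·7; sub 8 for 7: 3·8^8 + 3·8^3 + 3·8^2 + 3·8; = 50333400; G_6 = 50333400−1 = 50333399
step 6: 50333399 = 3·8^8 + 3·8^3 + 3·8^2 + 2·8 + 7; sub 9 for 8: 3·9^9 + 3·9^3 + 3·9^2 + 2·9 + 7; = 1162263922; G_7 = 1162263922−1 = 1162263921
step 7: 1162263921 = 3·9^9 + 3·9^3 + 3·9^2 + 2·9 + 6; sub 10 for 9: 3·10^10 + 3·10^3 + 3·10^2 + 2·10 + 6; = 30000003326; G_8 = 30000003326−1 = 30000003325

9, 81, 1023, 9842, 140743, 2471826, 50333399, 1162263921, 30000003325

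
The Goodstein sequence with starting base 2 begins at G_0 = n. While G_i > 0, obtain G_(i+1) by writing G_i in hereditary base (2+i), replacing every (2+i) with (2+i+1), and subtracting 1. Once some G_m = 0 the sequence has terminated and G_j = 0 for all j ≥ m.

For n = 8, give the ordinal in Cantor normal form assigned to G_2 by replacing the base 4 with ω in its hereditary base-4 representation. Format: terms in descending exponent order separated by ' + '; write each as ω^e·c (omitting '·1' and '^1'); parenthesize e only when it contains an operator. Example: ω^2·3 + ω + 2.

G_0 = 8. HB_2(8) = 2^(2 + 1). Bump = 81. G_1 = 80.
G_1 = 80. HB_3(80) = 2·3^3 + 2·3^2 + 2·3 + 2. Bump = 554. G_2 = 553.
G_2 = 553. HB_4(553) = 2·4^4 + 2·4^2 + 2·4 + 1. Bump = 6311. G_3 = 6310.

ω^ω·2 + ω^2·2 + ω·2 + 1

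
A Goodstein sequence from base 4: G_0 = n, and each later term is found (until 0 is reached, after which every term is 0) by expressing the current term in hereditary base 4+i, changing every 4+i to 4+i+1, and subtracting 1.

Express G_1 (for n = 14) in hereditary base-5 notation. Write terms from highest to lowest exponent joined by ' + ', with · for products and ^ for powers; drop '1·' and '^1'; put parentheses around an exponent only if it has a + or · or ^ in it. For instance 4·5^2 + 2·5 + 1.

G_0=14  [base 4] 3·4 + 2  →[4↦5]→  3·5 + 2 = 17  −1 ⇒ G_1=16
G_1=16  [base 5] 3·5 + 1  →[5↦6]→  3·6 + 1 = 19  −1 ⇒ G_2=18

3·5 + 1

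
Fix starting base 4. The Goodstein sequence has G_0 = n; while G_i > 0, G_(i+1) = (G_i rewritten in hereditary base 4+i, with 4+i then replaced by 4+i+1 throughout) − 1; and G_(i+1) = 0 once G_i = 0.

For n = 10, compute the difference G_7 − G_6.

i=0: 10 = 2·4 + 2 (b=4); 4→5: 2·5 + 2 = 12; 12−1 = 11
i=1: 11 = 2·5 + 1 (b=5); 5→6: 2·6 + 1 = 13; 13−1 = 12
i=2: 12 = 2·6 (b=6); 6→7: 2·7 = 14; 14−1 = 13
i=3: 13 = 7 + 6 (b=7); 7→8: 8 + 6 = 14; 14−1 = 13
i=4: 13 = 8 + 5 (b=8); 8→9: 9 + 5 = 14; 14−1 = 13
i=5: 13 = 9 + 4 (b=9); 9→10: 10 + 4 = 14; 14−1 = 13
i=6: 13 = 10 + 3 (b=10); 10→11: 11 + 3 = 14; 14−1 = 13

0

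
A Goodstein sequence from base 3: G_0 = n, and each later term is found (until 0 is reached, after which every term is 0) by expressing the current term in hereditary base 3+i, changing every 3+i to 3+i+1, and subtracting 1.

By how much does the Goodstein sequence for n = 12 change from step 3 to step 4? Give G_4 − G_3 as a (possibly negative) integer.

12

step 0: 12 = 3^2 + 3; sub 4 for 3: 4^2 + 4; = 20; G_1 = 20−1 = 19
step 1: 19 = 4^2 + 3; sub 5 for 4: 5^2 + 3; = 28; G_2 = 28−1 = 27
step 2: 27 = 5^2 + 2; sub 6 for 5: 6^2 + 2; = 38; G_3 = 38−1 = 37
step 3: 37 = 6^2 + 1; sub 7 for 6: 7^2 + 1; = 50; G_4 = 50−1 = 49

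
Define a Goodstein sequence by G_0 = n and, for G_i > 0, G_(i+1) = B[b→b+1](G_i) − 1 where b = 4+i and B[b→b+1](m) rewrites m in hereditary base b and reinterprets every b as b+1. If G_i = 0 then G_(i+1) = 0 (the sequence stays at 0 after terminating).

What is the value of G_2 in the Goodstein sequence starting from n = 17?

35

i=0: 17 = 4^2 + 1 (b=4); 4→5: 5^2 + 1 = 26; 26−1 = 25
i=1: 25 = 5^2 (b=5); 5→6: 6^2 = 36; 36−1 = 35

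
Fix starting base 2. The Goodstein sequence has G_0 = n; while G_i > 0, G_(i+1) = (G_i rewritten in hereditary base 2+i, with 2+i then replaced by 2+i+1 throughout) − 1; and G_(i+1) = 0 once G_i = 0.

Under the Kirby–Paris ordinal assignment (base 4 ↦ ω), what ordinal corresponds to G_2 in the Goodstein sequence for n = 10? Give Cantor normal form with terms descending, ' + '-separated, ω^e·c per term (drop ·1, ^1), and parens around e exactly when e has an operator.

10 —HB2→ 2^(2 + 1) + 2 —bump→ 3^(3 + 1) + 3 = 84 —(−1)→ 83
83 —HB3→ 3^(3 + 1) + 2 —bump→ 4^(4 + 1) + 2 = 1026 —(−1)→ 1025
1025 —HB4→ 4^(4 + 1) + 1 —bump→ 5^(5 + 1) + 1 = 15626 —(−1)→ 15625

ω^(ω + 1) + 1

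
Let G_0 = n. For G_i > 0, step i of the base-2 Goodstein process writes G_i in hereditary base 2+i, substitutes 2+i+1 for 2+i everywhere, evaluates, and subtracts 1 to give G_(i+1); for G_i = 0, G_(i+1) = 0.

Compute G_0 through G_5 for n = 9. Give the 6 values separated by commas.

9, 81, 1023, 9842, 140743, 2471826

[0] 9 ≡ 2^(2 + 1) + 1 (base 2). Lift 3: 82. −1: 81.
[1] 81 ≡ 3^(3 + 1) (base 3). Lift 4: 1024. −1: 1023.
[2] 1023 ≡ 3·4^4 + 3·4^3 + 3·4^2 + 3·4 + 3 (base 4). Lift 5: 9843. −1: 9842.
[3] 9842 ≡ 3·5^5 + 3·5^3 + 3·5^2 + 3·5 + 2 (base 5). Lift 6: 140744. −1: 140743.
[4] 140743 ≡ 3·6^6 + 3·6^3 + 3·6^2 + 3·6 + 1 (base 6). Lift 7: 2471827. −1: 2471826.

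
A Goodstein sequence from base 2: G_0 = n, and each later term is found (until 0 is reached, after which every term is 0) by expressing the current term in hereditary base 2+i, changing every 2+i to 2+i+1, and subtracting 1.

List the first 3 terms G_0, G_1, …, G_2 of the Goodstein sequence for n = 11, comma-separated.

11, 84, 1027

G_0 = 11. HB_2(11) = 2^(2 + 1) + 2 + 1. Bump = 85. G_1 = 84.
G_1 = 84. HB_3(84) = 3^(3 + 1) + 3. Bump = 1028. G_2 = 1027.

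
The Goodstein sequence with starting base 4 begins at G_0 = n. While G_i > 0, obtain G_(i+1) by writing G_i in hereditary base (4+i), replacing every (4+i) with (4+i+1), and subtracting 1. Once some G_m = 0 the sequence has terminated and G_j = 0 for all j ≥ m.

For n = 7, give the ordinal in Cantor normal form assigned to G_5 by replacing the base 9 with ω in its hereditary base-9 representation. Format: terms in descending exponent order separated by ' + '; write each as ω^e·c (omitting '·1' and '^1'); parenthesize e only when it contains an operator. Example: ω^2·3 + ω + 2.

6

base 4: 7 = 4 + 3; at 5: 5 + 3 = 8; next = 7
base 5: 7 = 5 + 2; at 6: 6 + 2 = 8; next = 7
base 6: 7 = 6 + 1; at 7: 7 + 1 = 8; next = 7
base 7: 7 = 7; at 8: 8 = 8; next = 7
base 8: 7 = 7; at 9: 7 = 7; next = 6
base 9: 6 = 6; at 10: 6 = 6; next = 5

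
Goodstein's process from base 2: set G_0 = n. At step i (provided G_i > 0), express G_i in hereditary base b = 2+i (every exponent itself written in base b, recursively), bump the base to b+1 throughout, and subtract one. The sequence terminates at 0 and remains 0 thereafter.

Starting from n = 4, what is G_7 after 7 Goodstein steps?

base 2: 4 = 2^2; at 3: 3^3 = 27; next = 26
base 3: 26 = 2·3^2 + 2·3 + 2; at 4: 2·4^2 + 2·4 + 2 = 42; next = 41
base 4: 41 = 2·4^2 + 2·4 + 1; at 5: 2·5^2 + 2·5 + 1 = 61; next = 60
base 5: 60 = 2·5^2 + 2·5; at 6: 2·6^2 + 2·6 = 84; next = 83
base 6: 83 = 2·6^2 + 6 + 5; at 7: 2·7^2 + 7 + 5 = 110; next = 109
base 7: 109 = 2·7^2 + 7 + 4; at 8: 2·8^2 + 8 + 4 = 140; next = 139
base 8: 139 = 2·8^2 + 8 + 3; at 9: 2·9^2 + 9 + 3 = 174; next = 173
base 9: 173 = 2·9^2 + 9 + 2; at 10: 2·10^2 + 10 + 2 = 212; next = 211

173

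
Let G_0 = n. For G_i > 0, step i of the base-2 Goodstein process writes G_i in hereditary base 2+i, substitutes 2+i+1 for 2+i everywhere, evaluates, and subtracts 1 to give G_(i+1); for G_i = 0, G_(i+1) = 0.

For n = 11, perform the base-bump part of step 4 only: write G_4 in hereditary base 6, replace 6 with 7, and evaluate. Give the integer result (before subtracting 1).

[0] 11 ≡ 2^(2 + 1) + 2 + 1 (base 2). Lift 3: 85. −1: 84.
[1] 84 ≡ 3^(3 + 1) + 3 (base 3). Lift 4: 1028. −1: 1027.
[2] 1027 ≡ 4^(4 + 1) + 3 (base 4). Lift 5: 15628. −1: 15627.
[3] 15627 ≡ 5^(5 + 1) + 2 (base 5). Lift 6: 279938. −1: 279937.

5764802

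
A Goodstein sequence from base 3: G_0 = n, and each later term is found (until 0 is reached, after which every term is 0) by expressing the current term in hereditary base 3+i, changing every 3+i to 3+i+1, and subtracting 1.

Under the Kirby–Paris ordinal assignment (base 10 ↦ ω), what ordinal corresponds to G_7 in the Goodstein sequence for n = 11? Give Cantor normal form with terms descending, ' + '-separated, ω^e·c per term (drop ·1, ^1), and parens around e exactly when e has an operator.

(0) 11|_3 = 3^2 + 2 ↦ 4^2 + 2|_4 = 18 ⇒ 17
(1) 17|_4 = 4^2 + 1 ↦ 5^2 + 1|_5 = 26 ⇒ 25
(2) 25|_5 = 5^2 ↦ 6^2|_6 = 36 ⇒ 35
(3) 35|_6 = 5·6 + 5 ↦ 5·7 + 5|_7 = 40 ⇒ 39
(4) 39|_7 = 5·7 + 4 ↦ 5·8 + 4|_8 = 44 ⇒ 43
(5) 43|_8 = 5·8 + 3 ↦ 5·9 + 3|_9 = 48 ⇒ 47
(6) 47|_9 = 5·9 + 2 ↦ 5·10 + 2|_10 = 52 ⇒ 51
(7) 51|_10 = 5·10 + 1 ↦ 5·11 + 1|_11 = 56 ⇒ 55

ω·5 + 1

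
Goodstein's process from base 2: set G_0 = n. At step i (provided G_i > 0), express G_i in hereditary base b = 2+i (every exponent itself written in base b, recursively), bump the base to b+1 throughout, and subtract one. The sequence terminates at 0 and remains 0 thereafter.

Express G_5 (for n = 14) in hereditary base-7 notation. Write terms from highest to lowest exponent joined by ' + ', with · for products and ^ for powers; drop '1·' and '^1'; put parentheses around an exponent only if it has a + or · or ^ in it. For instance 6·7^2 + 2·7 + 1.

14 —HB2→ 2^(2 + 1) + 2^2 + 2 —bump→ 3^(3 + 1) + 3^3 + 3 = 111 —(−1)→ 110
110 —HB3→ 3^(3 + 1) + 3^3 + 2 —bump→ 4^(4 + 1) + 4^4 + 2 = 1282 —(−1)→ 1281
1281 —HB4→ 4^(4 + 1) + 4^4 + 1 —bump→ 5^(5 + 1) + 5^5 + 1 = 18751 —(−1)→ 18750
18750 —HB5→ 5^(5 + 1) + 5^5 —bump→ 6^(6 + 1) + 6^6 = 326592 —(−1)→ 326591
326591 —HB6→ 6^(6 + 1) + 5·6^5 + 5·6^4 + 5·6^3 + 5·6^2 + 5·6 + 5 —bump→ 7^(7 + 1) + 5·7^5 + 5·7^4 + 5·7^3 + 5·7^2 + 5·7 + 5 = 5862841 —(−1)→ 5862840

7^(7 + 1) + 5·7^5 + 5·7^4 + 5·7^3 + 5·7^2 + 5·7 + 4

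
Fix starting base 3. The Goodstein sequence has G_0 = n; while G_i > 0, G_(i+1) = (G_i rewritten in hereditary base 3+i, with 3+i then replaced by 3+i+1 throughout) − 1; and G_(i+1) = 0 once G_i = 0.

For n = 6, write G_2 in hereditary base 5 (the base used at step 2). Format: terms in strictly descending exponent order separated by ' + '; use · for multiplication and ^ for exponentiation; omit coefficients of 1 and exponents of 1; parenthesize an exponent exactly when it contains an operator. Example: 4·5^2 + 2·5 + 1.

G_0=6  [base 3] 2·3  →[3↦4]→  2·4 = 8  −1 ⇒ G_1=7
G_1=7  [base 4] 4 + 3  →[4↦5]→  5 + 3 = 8  −1 ⇒ G_2=7

5 + 2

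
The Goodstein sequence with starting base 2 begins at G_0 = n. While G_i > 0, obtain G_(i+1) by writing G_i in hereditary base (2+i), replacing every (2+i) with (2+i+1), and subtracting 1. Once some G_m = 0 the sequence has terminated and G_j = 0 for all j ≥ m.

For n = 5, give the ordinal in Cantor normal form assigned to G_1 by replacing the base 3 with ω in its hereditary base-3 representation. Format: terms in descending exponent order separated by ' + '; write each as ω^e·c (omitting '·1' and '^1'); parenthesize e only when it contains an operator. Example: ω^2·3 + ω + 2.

ω^ω

i=0: 5 = 2^2 + 1 (b=2); 2→3: 3^3 + 1 = 28; 28−1 = 27
i=1: 27 = 3^3 (b=3); 3→4: 4^4 = 256; 256−1 = 255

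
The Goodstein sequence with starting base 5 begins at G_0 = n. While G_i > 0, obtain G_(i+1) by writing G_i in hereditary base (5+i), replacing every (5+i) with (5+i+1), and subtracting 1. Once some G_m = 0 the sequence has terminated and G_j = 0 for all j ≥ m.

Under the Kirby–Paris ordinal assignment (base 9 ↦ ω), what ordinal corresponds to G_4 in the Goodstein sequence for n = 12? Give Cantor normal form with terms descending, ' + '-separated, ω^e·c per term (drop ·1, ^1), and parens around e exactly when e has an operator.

(0) 12|_5 = 2·5 + 2 ↦ 2·6 + 2|_6 = 14 ⇒ 13
(1) 13|_6 = 2·6 + 1 ↦ 2·7 + 1|_7 = 15 ⇒ 14
(2) 14|_7 = 2·7 ↦ 2·8|_8 = 16 ⇒ 15
(3) 15|_8 = 8 + 7 ↦ 9 + 7|_9 = 16 ⇒ 15
(4) 15|_9 = 9 + 6 ↦ 10 + 6|_10 = 16 ⇒ 15

ω + 6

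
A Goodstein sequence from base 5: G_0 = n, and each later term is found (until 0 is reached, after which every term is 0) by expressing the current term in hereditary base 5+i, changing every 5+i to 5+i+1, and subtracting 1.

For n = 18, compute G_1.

i=0: 18 = 3·5 + 3 (b=5); 5→6: 3·6 + 3 = 21; 21−1 = 20
i=1: 20 = 3·6 + 2 (b=6); 6→7: 3·7 + 2 = 23; 23−1 = 22

20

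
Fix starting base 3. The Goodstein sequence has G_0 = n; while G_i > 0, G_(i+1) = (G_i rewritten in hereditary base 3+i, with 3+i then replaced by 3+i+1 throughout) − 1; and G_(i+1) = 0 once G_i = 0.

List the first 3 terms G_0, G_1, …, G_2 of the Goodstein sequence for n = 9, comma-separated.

G_0=9  [base 3] 3^2  →[3↦4]→  4^2 = 16  −1 ⇒ G_1=15
G_1=15  [base 4] 3·4 + 3  →[4↦5]→  3·5 + 3 = 18  −1 ⇒ G_2=17

9, 15, 17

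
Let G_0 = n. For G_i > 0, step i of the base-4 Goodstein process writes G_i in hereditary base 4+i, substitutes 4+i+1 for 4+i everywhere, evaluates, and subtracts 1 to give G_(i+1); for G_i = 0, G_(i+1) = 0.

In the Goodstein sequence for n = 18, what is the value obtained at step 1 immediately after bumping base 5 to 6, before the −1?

37

step 0: 18 = 4^2 + 2; sub 5 for 4: 5^2 + 2; = 27; G_1 = 27−1 = 26
step 1: 26 = 5^2 + 1; sub 6 for 5: 6^2 + 1; = 37; G_2 = 37−1 = 36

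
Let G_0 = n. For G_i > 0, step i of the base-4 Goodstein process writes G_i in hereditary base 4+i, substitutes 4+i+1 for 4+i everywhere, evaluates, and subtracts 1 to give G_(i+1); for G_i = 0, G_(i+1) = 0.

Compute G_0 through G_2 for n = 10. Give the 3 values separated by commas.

10, 11, 12

(0) 10|_4 = 2·4 + 2 ↦ 2·5 + 2|_5 = 12 ⇒ 11
(1) 11|_5 = 2·5 + 1 ↦ 2·6 + 1|_6 = 13 ⇒ 12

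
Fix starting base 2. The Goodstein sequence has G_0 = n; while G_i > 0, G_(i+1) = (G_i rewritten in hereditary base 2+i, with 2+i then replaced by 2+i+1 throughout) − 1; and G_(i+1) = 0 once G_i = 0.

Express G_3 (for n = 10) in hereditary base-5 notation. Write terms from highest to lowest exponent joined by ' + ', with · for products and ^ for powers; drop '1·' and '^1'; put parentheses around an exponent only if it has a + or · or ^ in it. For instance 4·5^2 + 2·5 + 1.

(0) 10|_2 = 2^(2 + 1) + 2 ↦ 3^(3 + 1) + 3|_3 = 84 ⇒ 83
(1) 83|_3 = 3^(3 + 1) + 2 ↦ 4^(4 + 1) + 2|_4 = 1026 ⇒ 1025
(2) 1025|_4 = 4^(4 + 1) + 1 ↦ 5^(5 + 1) + 1|_5 = 15626 ⇒ 15625
(3) 15625|_5 = 5^(5 + 1) ↦ 6^(6 + 1)|_6 = 279936 ⇒ 279935

5^(5 + 1)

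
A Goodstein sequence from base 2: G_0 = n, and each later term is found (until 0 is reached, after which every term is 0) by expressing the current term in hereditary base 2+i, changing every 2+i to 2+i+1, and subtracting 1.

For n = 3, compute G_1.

3

3 —HB2→ 2 + 1 —bump→ 3 + 1 = 4 —(−1)→ 3
3 —HB3→ 3 —bump→ 4 = 4 —(−1)→ 3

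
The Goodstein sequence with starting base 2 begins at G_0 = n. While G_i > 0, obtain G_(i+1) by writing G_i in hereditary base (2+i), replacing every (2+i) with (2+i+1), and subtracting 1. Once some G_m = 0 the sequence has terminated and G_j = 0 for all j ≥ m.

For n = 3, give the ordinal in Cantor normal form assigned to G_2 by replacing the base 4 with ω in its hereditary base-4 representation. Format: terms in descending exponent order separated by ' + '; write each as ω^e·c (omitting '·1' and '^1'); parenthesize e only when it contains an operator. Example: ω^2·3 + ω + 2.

3

(0) 3|_2 = 2 + 1 ↦ 3 + 1|_3 = 4 ⇒ 3
(1) 3|_3 = 3 ↦ 4|_4 = 4 ⇒ 3
(2) 3|_4 = 3 ↦ 3|_5 = 3 ⇒ 2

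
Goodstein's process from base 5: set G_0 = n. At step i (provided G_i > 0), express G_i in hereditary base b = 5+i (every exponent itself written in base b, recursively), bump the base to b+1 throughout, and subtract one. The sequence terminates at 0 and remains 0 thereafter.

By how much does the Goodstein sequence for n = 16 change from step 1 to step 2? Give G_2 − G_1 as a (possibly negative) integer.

G_0=16  [base 5] 3·5 + 1  →[5↦6]→  3·6 + 1 = 19  −1 ⇒ G_1=18
G_1=18  [base 6] 3·6  →[6↦7]→  3·7 = 21  −1 ⇒ G_2=20

2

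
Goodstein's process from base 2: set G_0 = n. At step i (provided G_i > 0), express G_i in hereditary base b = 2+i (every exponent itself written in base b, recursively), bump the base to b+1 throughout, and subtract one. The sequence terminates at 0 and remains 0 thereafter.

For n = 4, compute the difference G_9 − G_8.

42

step 0: 4 = 2^2; sub 3 for 2: 3^3; = 27; G_1 = 27−1 = 26
step 1: 26 = 2·3^2 + 2·3 + 2; sub 4 for 3: 2·4^2 + 2·4 + 2; = 42; G_2 = 42−1 = 41
step 2: 41 = 2·4^2 + 2·4 + 1; sub 5 for 4: 2·5^2 + 2·5 + 1; = 61; G_3 = 61−1 = 60
step 3: 60 = 2·5^2 + 2·5; sub 6 for 5: 2·6^2 + 2·6; = 84; G_4 = 84−1 = 83
step 4: 83 = 2·6^2 + 6 + 5; sub 7 for 6: 2·7^2 + 7 + 5; = 110; G_5 = 110−1 = 109
step 5: 109 = 2·7^2 + 7 + 4; sub 8 for 7: 2·8^2 + 8 + 4; = 140; G_6 = 140−1 = 139
step 6: 139 = 2·8^2 + 8 + 3; sub 9 for 8: 2·9^2 + 9 + 3; = 174; G_7 = 174−1 = 173
step 7: 173 = 2·9^2 + 9 + 2; sub 10 for 9: 2·10^2 + 10 + 2; = 212; G_8 = 212−1 = 211
step 8: 211 = 2·10^2 + 10 + 1; sub 11 for 10: 2·11^2 + 11 + 1; = 254; G_9 = 254−1 = 253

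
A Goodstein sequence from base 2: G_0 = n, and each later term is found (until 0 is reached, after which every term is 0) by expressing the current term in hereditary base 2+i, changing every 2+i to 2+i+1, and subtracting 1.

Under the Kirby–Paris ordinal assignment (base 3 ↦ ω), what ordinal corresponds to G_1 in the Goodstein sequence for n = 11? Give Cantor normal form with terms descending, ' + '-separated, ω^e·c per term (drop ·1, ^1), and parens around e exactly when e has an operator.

(0) 11|_2 = 2^(2 + 1) + 2 + 1 ↦ 3^(3 + 1) + 3 + 1|_3 = 85 ⇒ 84
(1) 84|_3 = 3^(3 + 1) + 3 ↦ 4^(4 + 1) + 4|_4 = 1028 ⇒ 1027

ω^(ω + 1) + ω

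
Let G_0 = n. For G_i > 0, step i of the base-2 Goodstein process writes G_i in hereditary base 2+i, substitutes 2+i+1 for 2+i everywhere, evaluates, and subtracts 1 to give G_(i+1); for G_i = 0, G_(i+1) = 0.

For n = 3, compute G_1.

3

i=0: 3 = 2 + 1 (b=2); 2→3: 3 + 1 = 4; 4−1 = 3
i=1: 3 = 3 (b=3); 3→4: 4 = 4; 4−1 = 3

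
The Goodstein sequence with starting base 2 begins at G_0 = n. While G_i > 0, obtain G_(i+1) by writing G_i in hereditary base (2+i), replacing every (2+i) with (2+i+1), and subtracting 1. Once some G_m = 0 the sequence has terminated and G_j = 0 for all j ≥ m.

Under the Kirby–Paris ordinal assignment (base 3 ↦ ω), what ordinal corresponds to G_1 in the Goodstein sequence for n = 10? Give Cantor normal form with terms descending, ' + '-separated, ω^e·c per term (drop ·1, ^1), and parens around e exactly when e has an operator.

base 2: 10 = 2^(2 + 1) + 2; at 3: 3^(3 + 1) + 3 = 84; next = 83
base 3: 83 = 3^(3 + 1) + 2; at 4: 4^(4 + 1) + 2 = 1026; next = 1025

ω^(ω + 1) + 2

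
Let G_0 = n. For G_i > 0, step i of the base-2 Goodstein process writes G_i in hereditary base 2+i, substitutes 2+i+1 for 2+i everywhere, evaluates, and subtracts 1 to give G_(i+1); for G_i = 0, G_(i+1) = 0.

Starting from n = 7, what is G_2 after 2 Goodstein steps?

259

step 0: 7 = 2^2 + 2 + 1; sub 3 for 2: 3^3 + 3 + 1; = 31; G_1 = 31−1 = 30
step 1: 30 = 3^3 + 3; sub 4 for 3: 4^4 + 4; = 260; G_2 = 260−1 = 259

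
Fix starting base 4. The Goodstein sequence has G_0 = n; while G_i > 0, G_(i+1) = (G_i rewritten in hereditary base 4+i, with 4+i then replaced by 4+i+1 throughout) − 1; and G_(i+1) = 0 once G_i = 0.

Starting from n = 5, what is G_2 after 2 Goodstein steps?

[0] 5 ≡ 4 + 1 (base 4). Lift 5: 6. −1: 5.
[1] 5 ≡ 5 (base 5). Lift 6: 6. −1: 5.

5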